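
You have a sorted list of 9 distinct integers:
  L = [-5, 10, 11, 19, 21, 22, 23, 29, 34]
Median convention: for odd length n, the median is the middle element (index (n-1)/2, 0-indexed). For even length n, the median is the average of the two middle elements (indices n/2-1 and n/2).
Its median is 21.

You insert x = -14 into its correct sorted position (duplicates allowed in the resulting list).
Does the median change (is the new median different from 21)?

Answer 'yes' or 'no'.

Old median = 21
Insert x = -14
New median = 20
Changed? yes

Answer: yes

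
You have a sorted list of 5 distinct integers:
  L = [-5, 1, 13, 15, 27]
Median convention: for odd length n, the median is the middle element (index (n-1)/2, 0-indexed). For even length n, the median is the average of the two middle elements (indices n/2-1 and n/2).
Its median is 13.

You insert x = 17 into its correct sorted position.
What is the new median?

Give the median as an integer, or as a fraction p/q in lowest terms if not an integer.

Answer: 14

Derivation:
Old list (sorted, length 5): [-5, 1, 13, 15, 27]
Old median = 13
Insert x = 17
Old length odd (5). Middle was index 2 = 13.
New length even (6). New median = avg of two middle elements.
x = 17: 4 elements are < x, 1 elements are > x.
New sorted list: [-5, 1, 13, 15, 17, 27]
New median = 14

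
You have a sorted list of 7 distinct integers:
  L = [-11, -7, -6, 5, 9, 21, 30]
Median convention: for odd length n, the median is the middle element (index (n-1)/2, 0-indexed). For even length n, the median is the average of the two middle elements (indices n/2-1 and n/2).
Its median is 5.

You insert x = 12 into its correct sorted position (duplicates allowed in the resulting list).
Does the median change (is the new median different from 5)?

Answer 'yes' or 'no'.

Answer: yes

Derivation:
Old median = 5
Insert x = 12
New median = 7
Changed? yes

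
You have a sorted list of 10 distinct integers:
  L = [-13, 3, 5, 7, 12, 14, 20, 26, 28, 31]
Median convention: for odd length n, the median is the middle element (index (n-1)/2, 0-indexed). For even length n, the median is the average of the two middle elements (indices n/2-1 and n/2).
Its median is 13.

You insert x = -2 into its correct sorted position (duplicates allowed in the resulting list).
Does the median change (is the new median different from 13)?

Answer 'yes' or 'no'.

Answer: yes

Derivation:
Old median = 13
Insert x = -2
New median = 12
Changed? yes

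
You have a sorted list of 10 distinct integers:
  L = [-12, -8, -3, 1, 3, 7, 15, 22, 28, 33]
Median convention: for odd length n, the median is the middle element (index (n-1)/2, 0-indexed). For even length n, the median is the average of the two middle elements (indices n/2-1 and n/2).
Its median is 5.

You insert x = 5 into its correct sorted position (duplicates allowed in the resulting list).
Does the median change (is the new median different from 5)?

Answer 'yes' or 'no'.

Old median = 5
Insert x = 5
New median = 5
Changed? no

Answer: no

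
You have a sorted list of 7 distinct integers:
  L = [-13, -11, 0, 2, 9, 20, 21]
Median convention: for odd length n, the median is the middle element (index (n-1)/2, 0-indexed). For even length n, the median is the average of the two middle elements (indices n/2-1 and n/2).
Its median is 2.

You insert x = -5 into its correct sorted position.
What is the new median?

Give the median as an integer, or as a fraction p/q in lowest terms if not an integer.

Answer: 1

Derivation:
Old list (sorted, length 7): [-13, -11, 0, 2, 9, 20, 21]
Old median = 2
Insert x = -5
Old length odd (7). Middle was index 3 = 2.
New length even (8). New median = avg of two middle elements.
x = -5: 2 elements are < x, 5 elements are > x.
New sorted list: [-13, -11, -5, 0, 2, 9, 20, 21]
New median = 1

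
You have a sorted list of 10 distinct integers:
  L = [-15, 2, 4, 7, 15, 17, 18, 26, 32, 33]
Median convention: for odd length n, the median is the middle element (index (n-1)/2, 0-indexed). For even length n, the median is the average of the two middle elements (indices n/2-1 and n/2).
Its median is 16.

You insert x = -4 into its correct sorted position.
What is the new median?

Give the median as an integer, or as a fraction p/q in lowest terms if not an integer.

Answer: 15

Derivation:
Old list (sorted, length 10): [-15, 2, 4, 7, 15, 17, 18, 26, 32, 33]
Old median = 16
Insert x = -4
Old length even (10). Middle pair: indices 4,5 = 15,17.
New length odd (11). New median = single middle element.
x = -4: 1 elements are < x, 9 elements are > x.
New sorted list: [-15, -4, 2, 4, 7, 15, 17, 18, 26, 32, 33]
New median = 15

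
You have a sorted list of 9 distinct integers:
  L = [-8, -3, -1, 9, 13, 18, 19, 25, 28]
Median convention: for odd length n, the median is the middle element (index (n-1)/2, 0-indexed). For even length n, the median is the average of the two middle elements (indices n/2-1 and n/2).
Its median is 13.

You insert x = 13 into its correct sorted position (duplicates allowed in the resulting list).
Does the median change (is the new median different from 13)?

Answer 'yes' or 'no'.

Answer: no

Derivation:
Old median = 13
Insert x = 13
New median = 13
Changed? no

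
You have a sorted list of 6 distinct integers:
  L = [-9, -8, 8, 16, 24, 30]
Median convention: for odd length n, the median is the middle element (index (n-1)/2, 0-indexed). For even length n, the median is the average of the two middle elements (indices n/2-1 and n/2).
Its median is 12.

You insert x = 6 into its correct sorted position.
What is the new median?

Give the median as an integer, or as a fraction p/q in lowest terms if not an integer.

Answer: 8

Derivation:
Old list (sorted, length 6): [-9, -8, 8, 16, 24, 30]
Old median = 12
Insert x = 6
Old length even (6). Middle pair: indices 2,3 = 8,16.
New length odd (7). New median = single middle element.
x = 6: 2 elements are < x, 4 elements are > x.
New sorted list: [-9, -8, 6, 8, 16, 24, 30]
New median = 8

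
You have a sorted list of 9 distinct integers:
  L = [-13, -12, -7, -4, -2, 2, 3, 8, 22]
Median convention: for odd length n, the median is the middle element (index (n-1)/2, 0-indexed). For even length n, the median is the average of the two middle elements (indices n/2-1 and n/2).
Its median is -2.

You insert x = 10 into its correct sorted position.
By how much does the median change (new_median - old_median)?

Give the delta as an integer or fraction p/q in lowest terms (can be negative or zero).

Answer: 2

Derivation:
Old median = -2
After inserting x = 10: new sorted = [-13, -12, -7, -4, -2, 2, 3, 8, 10, 22]
New median = 0
Delta = 0 - -2 = 2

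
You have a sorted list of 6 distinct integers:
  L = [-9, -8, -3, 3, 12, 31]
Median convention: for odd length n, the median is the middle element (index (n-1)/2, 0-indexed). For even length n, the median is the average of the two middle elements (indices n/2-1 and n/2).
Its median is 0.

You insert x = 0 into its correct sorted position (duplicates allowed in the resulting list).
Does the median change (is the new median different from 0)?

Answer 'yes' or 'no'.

Old median = 0
Insert x = 0
New median = 0
Changed? no

Answer: no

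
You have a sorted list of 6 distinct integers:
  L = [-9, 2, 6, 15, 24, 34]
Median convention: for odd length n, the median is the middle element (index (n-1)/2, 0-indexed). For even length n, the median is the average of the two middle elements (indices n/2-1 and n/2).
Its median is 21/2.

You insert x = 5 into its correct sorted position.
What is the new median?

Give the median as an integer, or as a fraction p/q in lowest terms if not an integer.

Answer: 6

Derivation:
Old list (sorted, length 6): [-9, 2, 6, 15, 24, 34]
Old median = 21/2
Insert x = 5
Old length even (6). Middle pair: indices 2,3 = 6,15.
New length odd (7). New median = single middle element.
x = 5: 2 elements are < x, 4 elements are > x.
New sorted list: [-9, 2, 5, 6, 15, 24, 34]
New median = 6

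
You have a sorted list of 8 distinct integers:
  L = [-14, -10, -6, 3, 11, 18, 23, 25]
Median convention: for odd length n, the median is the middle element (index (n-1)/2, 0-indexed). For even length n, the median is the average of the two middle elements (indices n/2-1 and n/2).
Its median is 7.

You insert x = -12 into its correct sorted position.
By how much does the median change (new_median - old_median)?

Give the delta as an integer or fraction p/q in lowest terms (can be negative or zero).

Answer: -4

Derivation:
Old median = 7
After inserting x = -12: new sorted = [-14, -12, -10, -6, 3, 11, 18, 23, 25]
New median = 3
Delta = 3 - 7 = -4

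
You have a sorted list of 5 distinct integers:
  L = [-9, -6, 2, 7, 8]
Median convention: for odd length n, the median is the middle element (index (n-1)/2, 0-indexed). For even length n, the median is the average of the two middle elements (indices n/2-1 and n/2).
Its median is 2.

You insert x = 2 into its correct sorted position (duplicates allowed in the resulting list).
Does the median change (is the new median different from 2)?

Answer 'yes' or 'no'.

Answer: no

Derivation:
Old median = 2
Insert x = 2
New median = 2
Changed? no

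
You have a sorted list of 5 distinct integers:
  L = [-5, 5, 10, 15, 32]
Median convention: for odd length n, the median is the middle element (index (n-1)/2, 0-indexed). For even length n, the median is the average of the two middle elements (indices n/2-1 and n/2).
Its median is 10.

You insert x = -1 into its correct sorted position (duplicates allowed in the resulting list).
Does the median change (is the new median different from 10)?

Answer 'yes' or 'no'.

Old median = 10
Insert x = -1
New median = 15/2
Changed? yes

Answer: yes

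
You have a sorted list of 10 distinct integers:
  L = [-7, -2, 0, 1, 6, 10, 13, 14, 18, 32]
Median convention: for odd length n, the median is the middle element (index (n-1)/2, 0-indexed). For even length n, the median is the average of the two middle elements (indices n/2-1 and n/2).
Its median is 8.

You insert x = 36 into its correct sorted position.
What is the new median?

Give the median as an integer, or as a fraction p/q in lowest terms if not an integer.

Answer: 10

Derivation:
Old list (sorted, length 10): [-7, -2, 0, 1, 6, 10, 13, 14, 18, 32]
Old median = 8
Insert x = 36
Old length even (10). Middle pair: indices 4,5 = 6,10.
New length odd (11). New median = single middle element.
x = 36: 10 elements are < x, 0 elements are > x.
New sorted list: [-7, -2, 0, 1, 6, 10, 13, 14, 18, 32, 36]
New median = 10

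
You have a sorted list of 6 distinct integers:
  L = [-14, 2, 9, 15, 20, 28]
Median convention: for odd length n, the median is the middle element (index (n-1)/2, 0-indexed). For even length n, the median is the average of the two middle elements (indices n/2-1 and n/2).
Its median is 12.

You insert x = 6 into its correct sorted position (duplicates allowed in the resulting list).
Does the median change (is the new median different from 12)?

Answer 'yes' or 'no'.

Answer: yes

Derivation:
Old median = 12
Insert x = 6
New median = 9
Changed? yes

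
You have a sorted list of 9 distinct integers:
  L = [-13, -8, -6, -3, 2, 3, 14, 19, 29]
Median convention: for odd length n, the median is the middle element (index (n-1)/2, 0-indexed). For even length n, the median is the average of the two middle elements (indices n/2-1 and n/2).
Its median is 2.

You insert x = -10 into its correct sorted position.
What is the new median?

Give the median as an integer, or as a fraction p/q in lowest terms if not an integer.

Answer: -1/2

Derivation:
Old list (sorted, length 9): [-13, -8, -6, -3, 2, 3, 14, 19, 29]
Old median = 2
Insert x = -10
Old length odd (9). Middle was index 4 = 2.
New length even (10). New median = avg of two middle elements.
x = -10: 1 elements are < x, 8 elements are > x.
New sorted list: [-13, -10, -8, -6, -3, 2, 3, 14, 19, 29]
New median = -1/2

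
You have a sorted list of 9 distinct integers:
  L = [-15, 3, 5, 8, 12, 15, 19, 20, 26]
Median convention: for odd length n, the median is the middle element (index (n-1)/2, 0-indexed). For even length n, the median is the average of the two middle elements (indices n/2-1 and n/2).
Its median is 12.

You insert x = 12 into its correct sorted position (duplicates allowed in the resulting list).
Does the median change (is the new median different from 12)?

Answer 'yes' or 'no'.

Answer: no

Derivation:
Old median = 12
Insert x = 12
New median = 12
Changed? no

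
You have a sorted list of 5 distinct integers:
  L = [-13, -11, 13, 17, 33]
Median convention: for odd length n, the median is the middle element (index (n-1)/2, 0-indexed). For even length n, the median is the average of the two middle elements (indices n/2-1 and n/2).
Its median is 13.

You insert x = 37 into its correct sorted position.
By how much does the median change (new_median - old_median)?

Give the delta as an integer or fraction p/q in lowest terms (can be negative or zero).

Answer: 2

Derivation:
Old median = 13
After inserting x = 37: new sorted = [-13, -11, 13, 17, 33, 37]
New median = 15
Delta = 15 - 13 = 2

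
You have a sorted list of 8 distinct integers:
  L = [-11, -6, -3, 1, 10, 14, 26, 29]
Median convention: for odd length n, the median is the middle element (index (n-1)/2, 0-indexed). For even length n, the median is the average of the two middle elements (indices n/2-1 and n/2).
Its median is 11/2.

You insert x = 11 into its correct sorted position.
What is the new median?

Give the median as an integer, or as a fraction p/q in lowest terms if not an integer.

Old list (sorted, length 8): [-11, -6, -3, 1, 10, 14, 26, 29]
Old median = 11/2
Insert x = 11
Old length even (8). Middle pair: indices 3,4 = 1,10.
New length odd (9). New median = single middle element.
x = 11: 5 elements are < x, 3 elements are > x.
New sorted list: [-11, -6, -3, 1, 10, 11, 14, 26, 29]
New median = 10

Answer: 10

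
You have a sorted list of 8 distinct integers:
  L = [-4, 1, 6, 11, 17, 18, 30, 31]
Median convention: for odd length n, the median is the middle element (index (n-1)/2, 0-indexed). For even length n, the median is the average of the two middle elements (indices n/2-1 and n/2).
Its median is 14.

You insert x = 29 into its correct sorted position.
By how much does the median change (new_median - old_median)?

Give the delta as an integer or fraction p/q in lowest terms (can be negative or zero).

Old median = 14
After inserting x = 29: new sorted = [-4, 1, 6, 11, 17, 18, 29, 30, 31]
New median = 17
Delta = 17 - 14 = 3

Answer: 3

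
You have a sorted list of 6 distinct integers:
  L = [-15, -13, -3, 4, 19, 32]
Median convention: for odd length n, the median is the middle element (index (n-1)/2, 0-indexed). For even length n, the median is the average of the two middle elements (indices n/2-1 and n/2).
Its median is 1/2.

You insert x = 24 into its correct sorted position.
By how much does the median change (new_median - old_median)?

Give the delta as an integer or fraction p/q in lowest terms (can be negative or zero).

Answer: 7/2

Derivation:
Old median = 1/2
After inserting x = 24: new sorted = [-15, -13, -3, 4, 19, 24, 32]
New median = 4
Delta = 4 - 1/2 = 7/2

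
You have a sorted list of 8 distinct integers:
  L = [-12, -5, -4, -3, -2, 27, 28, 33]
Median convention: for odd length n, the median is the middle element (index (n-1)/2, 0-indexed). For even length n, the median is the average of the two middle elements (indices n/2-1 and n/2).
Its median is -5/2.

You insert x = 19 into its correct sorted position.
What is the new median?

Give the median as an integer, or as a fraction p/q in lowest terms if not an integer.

Old list (sorted, length 8): [-12, -5, -4, -3, -2, 27, 28, 33]
Old median = -5/2
Insert x = 19
Old length even (8). Middle pair: indices 3,4 = -3,-2.
New length odd (9). New median = single middle element.
x = 19: 5 elements are < x, 3 elements are > x.
New sorted list: [-12, -5, -4, -3, -2, 19, 27, 28, 33]
New median = -2

Answer: -2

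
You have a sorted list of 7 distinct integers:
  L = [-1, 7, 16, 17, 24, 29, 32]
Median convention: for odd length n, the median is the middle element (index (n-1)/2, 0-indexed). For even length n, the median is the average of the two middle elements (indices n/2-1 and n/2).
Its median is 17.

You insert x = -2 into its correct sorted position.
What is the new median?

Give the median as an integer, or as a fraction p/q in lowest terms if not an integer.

Old list (sorted, length 7): [-1, 7, 16, 17, 24, 29, 32]
Old median = 17
Insert x = -2
Old length odd (7). Middle was index 3 = 17.
New length even (8). New median = avg of two middle elements.
x = -2: 0 elements are < x, 7 elements are > x.
New sorted list: [-2, -1, 7, 16, 17, 24, 29, 32]
New median = 33/2

Answer: 33/2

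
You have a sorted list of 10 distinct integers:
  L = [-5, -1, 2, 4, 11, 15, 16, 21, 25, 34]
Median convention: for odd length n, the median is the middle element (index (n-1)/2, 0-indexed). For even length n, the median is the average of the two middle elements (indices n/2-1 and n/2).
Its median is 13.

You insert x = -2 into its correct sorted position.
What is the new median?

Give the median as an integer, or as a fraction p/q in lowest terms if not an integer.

Old list (sorted, length 10): [-5, -1, 2, 4, 11, 15, 16, 21, 25, 34]
Old median = 13
Insert x = -2
Old length even (10). Middle pair: indices 4,5 = 11,15.
New length odd (11). New median = single middle element.
x = -2: 1 elements are < x, 9 elements are > x.
New sorted list: [-5, -2, -1, 2, 4, 11, 15, 16, 21, 25, 34]
New median = 11

Answer: 11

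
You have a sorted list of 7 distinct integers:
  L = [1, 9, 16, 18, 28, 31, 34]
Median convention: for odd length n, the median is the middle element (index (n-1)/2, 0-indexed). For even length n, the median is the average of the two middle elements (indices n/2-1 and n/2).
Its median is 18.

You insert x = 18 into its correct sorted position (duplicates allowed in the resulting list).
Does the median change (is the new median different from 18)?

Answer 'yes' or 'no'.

Answer: no

Derivation:
Old median = 18
Insert x = 18
New median = 18
Changed? no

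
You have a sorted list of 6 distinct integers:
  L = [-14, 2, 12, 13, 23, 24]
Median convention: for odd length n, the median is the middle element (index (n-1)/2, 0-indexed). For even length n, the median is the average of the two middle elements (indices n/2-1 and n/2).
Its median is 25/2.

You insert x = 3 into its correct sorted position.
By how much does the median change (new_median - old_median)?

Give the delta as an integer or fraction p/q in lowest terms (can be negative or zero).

Answer: -1/2

Derivation:
Old median = 25/2
After inserting x = 3: new sorted = [-14, 2, 3, 12, 13, 23, 24]
New median = 12
Delta = 12 - 25/2 = -1/2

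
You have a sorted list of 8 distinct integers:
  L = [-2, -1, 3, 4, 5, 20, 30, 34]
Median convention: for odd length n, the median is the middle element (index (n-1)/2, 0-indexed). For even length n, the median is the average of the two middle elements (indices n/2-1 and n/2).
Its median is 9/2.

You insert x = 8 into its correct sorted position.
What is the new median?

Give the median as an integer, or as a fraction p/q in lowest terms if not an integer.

Answer: 5

Derivation:
Old list (sorted, length 8): [-2, -1, 3, 4, 5, 20, 30, 34]
Old median = 9/2
Insert x = 8
Old length even (8). Middle pair: indices 3,4 = 4,5.
New length odd (9). New median = single middle element.
x = 8: 5 elements are < x, 3 elements are > x.
New sorted list: [-2, -1, 3, 4, 5, 8, 20, 30, 34]
New median = 5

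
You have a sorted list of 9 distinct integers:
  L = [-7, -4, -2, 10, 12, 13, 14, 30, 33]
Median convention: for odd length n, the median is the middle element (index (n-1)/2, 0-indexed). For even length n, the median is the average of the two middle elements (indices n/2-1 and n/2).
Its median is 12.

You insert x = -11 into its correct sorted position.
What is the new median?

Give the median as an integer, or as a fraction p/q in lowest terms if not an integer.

Answer: 11

Derivation:
Old list (sorted, length 9): [-7, -4, -2, 10, 12, 13, 14, 30, 33]
Old median = 12
Insert x = -11
Old length odd (9). Middle was index 4 = 12.
New length even (10). New median = avg of two middle elements.
x = -11: 0 elements are < x, 9 elements are > x.
New sorted list: [-11, -7, -4, -2, 10, 12, 13, 14, 30, 33]
New median = 11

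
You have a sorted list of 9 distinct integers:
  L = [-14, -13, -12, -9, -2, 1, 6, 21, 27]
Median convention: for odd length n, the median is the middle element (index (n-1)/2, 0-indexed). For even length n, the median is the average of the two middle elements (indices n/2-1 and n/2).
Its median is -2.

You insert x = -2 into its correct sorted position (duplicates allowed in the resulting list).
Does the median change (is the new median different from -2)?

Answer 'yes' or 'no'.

Old median = -2
Insert x = -2
New median = -2
Changed? no

Answer: no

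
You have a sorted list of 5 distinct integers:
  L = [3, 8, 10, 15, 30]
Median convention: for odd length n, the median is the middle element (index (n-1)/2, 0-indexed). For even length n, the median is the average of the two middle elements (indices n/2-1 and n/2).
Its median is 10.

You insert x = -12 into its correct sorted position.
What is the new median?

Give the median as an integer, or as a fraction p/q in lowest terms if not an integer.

Answer: 9

Derivation:
Old list (sorted, length 5): [3, 8, 10, 15, 30]
Old median = 10
Insert x = -12
Old length odd (5). Middle was index 2 = 10.
New length even (6). New median = avg of two middle elements.
x = -12: 0 elements are < x, 5 elements are > x.
New sorted list: [-12, 3, 8, 10, 15, 30]
New median = 9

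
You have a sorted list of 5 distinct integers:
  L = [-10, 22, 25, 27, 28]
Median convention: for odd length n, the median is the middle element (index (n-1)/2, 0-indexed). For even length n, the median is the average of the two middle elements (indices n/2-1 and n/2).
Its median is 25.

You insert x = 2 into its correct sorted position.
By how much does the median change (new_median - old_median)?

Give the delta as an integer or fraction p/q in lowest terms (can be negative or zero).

Old median = 25
After inserting x = 2: new sorted = [-10, 2, 22, 25, 27, 28]
New median = 47/2
Delta = 47/2 - 25 = -3/2

Answer: -3/2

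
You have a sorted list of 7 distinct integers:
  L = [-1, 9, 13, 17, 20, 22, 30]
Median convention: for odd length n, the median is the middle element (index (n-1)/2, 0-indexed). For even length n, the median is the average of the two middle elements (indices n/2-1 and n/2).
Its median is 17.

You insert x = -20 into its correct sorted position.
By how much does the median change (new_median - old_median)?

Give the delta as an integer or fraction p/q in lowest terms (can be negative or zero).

Old median = 17
After inserting x = -20: new sorted = [-20, -1, 9, 13, 17, 20, 22, 30]
New median = 15
Delta = 15 - 17 = -2

Answer: -2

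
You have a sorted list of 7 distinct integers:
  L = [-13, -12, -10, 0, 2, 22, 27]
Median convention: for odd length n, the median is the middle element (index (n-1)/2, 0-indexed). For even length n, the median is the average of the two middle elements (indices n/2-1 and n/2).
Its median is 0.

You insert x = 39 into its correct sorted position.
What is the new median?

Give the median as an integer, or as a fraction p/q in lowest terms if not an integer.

Answer: 1

Derivation:
Old list (sorted, length 7): [-13, -12, -10, 0, 2, 22, 27]
Old median = 0
Insert x = 39
Old length odd (7). Middle was index 3 = 0.
New length even (8). New median = avg of two middle elements.
x = 39: 7 elements are < x, 0 elements are > x.
New sorted list: [-13, -12, -10, 0, 2, 22, 27, 39]
New median = 1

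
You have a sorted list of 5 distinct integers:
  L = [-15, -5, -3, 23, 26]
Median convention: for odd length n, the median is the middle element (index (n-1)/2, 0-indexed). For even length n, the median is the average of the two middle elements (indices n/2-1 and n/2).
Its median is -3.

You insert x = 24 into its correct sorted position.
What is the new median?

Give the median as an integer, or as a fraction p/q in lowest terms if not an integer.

Answer: 10

Derivation:
Old list (sorted, length 5): [-15, -5, -3, 23, 26]
Old median = -3
Insert x = 24
Old length odd (5). Middle was index 2 = -3.
New length even (6). New median = avg of two middle elements.
x = 24: 4 elements are < x, 1 elements are > x.
New sorted list: [-15, -5, -3, 23, 24, 26]
New median = 10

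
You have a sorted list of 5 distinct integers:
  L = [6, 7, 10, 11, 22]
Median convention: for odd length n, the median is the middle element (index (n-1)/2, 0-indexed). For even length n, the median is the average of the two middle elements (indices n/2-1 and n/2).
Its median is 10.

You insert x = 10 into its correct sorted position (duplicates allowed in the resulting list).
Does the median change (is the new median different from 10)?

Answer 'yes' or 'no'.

Answer: no

Derivation:
Old median = 10
Insert x = 10
New median = 10
Changed? no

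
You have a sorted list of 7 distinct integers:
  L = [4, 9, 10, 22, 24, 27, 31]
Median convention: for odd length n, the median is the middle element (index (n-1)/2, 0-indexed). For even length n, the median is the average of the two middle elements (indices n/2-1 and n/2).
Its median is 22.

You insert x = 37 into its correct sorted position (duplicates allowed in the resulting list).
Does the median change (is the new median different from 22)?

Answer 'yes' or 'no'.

Old median = 22
Insert x = 37
New median = 23
Changed? yes

Answer: yes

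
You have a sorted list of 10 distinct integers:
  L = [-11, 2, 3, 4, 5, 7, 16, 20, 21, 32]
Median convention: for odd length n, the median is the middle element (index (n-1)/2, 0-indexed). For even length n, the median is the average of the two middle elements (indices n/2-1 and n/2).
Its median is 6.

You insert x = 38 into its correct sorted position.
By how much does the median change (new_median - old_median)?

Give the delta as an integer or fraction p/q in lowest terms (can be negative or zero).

Old median = 6
After inserting x = 38: new sorted = [-11, 2, 3, 4, 5, 7, 16, 20, 21, 32, 38]
New median = 7
Delta = 7 - 6 = 1

Answer: 1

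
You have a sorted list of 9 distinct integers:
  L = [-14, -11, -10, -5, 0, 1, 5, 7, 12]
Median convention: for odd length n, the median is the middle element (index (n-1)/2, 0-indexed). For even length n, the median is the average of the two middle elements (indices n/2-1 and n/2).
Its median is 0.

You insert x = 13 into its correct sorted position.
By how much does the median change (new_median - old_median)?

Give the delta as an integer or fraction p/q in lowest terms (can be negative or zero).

Answer: 1/2

Derivation:
Old median = 0
After inserting x = 13: new sorted = [-14, -11, -10, -5, 0, 1, 5, 7, 12, 13]
New median = 1/2
Delta = 1/2 - 0 = 1/2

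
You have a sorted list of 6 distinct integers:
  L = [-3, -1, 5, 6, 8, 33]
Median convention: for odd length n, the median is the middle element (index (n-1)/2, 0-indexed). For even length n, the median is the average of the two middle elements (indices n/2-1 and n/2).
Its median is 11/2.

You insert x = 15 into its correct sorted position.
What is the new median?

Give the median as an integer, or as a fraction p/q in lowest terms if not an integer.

Old list (sorted, length 6): [-3, -1, 5, 6, 8, 33]
Old median = 11/2
Insert x = 15
Old length even (6). Middle pair: indices 2,3 = 5,6.
New length odd (7). New median = single middle element.
x = 15: 5 elements are < x, 1 elements are > x.
New sorted list: [-3, -1, 5, 6, 8, 15, 33]
New median = 6

Answer: 6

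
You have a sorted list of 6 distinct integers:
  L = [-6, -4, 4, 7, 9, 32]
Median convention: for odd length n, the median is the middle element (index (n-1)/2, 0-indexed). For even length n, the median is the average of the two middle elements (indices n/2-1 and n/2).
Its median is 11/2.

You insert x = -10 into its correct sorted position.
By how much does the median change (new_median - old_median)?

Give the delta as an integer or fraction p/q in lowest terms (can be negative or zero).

Old median = 11/2
After inserting x = -10: new sorted = [-10, -6, -4, 4, 7, 9, 32]
New median = 4
Delta = 4 - 11/2 = -3/2

Answer: -3/2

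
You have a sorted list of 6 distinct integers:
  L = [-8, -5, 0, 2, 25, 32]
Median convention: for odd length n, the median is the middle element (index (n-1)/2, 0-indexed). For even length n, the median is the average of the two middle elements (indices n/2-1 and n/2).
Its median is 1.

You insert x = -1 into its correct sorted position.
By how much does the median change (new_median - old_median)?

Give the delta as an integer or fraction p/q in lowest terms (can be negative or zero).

Answer: -1

Derivation:
Old median = 1
After inserting x = -1: new sorted = [-8, -5, -1, 0, 2, 25, 32]
New median = 0
Delta = 0 - 1 = -1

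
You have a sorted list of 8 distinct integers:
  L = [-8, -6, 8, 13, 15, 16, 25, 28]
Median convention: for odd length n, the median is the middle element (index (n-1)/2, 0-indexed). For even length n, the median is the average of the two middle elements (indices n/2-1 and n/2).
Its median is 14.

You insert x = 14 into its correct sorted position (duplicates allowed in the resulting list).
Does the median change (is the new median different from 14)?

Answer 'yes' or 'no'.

Answer: no

Derivation:
Old median = 14
Insert x = 14
New median = 14
Changed? no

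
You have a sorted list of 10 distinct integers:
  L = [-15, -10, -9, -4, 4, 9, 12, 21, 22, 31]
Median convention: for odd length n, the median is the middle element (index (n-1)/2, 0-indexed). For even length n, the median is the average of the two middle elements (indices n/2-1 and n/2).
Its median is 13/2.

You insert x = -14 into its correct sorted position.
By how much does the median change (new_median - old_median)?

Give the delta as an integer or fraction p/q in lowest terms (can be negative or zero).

Answer: -5/2

Derivation:
Old median = 13/2
After inserting x = -14: new sorted = [-15, -14, -10, -9, -4, 4, 9, 12, 21, 22, 31]
New median = 4
Delta = 4 - 13/2 = -5/2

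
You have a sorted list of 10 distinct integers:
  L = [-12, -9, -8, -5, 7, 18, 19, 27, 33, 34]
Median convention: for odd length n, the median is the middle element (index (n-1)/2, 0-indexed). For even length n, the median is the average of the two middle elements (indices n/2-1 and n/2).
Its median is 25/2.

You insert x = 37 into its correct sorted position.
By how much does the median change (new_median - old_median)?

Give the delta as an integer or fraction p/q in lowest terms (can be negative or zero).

Answer: 11/2

Derivation:
Old median = 25/2
After inserting x = 37: new sorted = [-12, -9, -8, -5, 7, 18, 19, 27, 33, 34, 37]
New median = 18
Delta = 18 - 25/2 = 11/2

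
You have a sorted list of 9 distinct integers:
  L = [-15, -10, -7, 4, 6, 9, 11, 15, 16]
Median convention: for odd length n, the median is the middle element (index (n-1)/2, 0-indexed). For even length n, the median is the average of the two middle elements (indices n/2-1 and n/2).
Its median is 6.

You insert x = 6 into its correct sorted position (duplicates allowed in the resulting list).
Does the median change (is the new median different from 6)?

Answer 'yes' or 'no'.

Old median = 6
Insert x = 6
New median = 6
Changed? no

Answer: no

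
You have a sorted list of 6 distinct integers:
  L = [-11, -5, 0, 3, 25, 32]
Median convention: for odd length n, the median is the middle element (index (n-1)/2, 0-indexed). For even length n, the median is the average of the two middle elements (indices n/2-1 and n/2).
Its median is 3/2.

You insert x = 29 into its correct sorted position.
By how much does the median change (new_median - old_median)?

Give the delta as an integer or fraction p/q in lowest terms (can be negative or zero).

Old median = 3/2
After inserting x = 29: new sorted = [-11, -5, 0, 3, 25, 29, 32]
New median = 3
Delta = 3 - 3/2 = 3/2

Answer: 3/2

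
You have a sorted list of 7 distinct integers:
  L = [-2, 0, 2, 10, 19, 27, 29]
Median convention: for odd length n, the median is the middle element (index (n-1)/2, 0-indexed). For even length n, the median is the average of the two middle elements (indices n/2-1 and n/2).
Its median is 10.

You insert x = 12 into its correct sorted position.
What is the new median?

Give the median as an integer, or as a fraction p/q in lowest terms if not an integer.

Answer: 11

Derivation:
Old list (sorted, length 7): [-2, 0, 2, 10, 19, 27, 29]
Old median = 10
Insert x = 12
Old length odd (7). Middle was index 3 = 10.
New length even (8). New median = avg of two middle elements.
x = 12: 4 elements are < x, 3 elements are > x.
New sorted list: [-2, 0, 2, 10, 12, 19, 27, 29]
New median = 11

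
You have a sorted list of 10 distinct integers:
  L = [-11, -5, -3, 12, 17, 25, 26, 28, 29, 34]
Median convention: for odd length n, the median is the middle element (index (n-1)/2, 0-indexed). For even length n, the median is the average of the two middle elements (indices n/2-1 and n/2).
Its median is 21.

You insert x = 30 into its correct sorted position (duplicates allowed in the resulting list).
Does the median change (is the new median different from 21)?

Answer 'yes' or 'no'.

Answer: yes

Derivation:
Old median = 21
Insert x = 30
New median = 25
Changed? yes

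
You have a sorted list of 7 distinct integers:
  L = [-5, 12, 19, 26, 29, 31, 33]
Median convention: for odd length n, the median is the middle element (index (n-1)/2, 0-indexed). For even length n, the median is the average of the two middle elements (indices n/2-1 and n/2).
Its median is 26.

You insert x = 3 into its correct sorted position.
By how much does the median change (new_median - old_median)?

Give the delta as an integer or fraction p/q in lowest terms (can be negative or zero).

Answer: -7/2

Derivation:
Old median = 26
After inserting x = 3: new sorted = [-5, 3, 12, 19, 26, 29, 31, 33]
New median = 45/2
Delta = 45/2 - 26 = -7/2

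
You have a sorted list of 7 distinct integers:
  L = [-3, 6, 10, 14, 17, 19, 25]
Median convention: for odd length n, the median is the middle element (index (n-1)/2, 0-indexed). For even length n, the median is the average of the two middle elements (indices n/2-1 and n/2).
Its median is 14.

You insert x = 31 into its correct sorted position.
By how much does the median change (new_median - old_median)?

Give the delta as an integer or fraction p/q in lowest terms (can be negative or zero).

Answer: 3/2

Derivation:
Old median = 14
After inserting x = 31: new sorted = [-3, 6, 10, 14, 17, 19, 25, 31]
New median = 31/2
Delta = 31/2 - 14 = 3/2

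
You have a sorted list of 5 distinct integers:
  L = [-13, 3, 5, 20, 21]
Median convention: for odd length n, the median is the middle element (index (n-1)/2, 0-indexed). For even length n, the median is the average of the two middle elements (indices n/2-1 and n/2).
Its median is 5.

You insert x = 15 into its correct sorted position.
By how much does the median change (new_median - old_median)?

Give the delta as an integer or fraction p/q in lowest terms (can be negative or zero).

Answer: 5

Derivation:
Old median = 5
After inserting x = 15: new sorted = [-13, 3, 5, 15, 20, 21]
New median = 10
Delta = 10 - 5 = 5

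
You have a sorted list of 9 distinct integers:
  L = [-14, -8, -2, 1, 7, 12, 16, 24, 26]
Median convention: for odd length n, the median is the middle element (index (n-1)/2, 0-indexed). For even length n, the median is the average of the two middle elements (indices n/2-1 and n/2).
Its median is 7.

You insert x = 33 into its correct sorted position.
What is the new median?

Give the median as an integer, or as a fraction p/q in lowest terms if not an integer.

Old list (sorted, length 9): [-14, -8, -2, 1, 7, 12, 16, 24, 26]
Old median = 7
Insert x = 33
Old length odd (9). Middle was index 4 = 7.
New length even (10). New median = avg of two middle elements.
x = 33: 9 elements are < x, 0 elements are > x.
New sorted list: [-14, -8, -2, 1, 7, 12, 16, 24, 26, 33]
New median = 19/2

Answer: 19/2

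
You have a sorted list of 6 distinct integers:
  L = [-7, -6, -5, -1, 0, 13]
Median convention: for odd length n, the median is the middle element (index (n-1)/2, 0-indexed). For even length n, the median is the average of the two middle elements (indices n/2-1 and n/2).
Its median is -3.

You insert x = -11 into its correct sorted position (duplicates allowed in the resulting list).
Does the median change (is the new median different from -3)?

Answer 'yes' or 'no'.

Answer: yes

Derivation:
Old median = -3
Insert x = -11
New median = -5
Changed? yes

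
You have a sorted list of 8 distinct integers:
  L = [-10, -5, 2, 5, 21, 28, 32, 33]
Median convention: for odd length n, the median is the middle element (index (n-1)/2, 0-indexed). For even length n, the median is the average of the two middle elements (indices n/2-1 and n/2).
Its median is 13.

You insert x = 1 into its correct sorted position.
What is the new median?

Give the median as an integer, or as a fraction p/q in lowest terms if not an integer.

Old list (sorted, length 8): [-10, -5, 2, 5, 21, 28, 32, 33]
Old median = 13
Insert x = 1
Old length even (8). Middle pair: indices 3,4 = 5,21.
New length odd (9). New median = single middle element.
x = 1: 2 elements are < x, 6 elements are > x.
New sorted list: [-10, -5, 1, 2, 5, 21, 28, 32, 33]
New median = 5

Answer: 5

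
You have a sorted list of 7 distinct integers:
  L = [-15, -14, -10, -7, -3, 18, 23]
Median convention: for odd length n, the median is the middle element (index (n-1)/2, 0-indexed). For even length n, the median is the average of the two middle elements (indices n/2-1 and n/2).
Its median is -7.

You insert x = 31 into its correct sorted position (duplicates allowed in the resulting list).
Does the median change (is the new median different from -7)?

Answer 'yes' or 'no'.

Old median = -7
Insert x = 31
New median = -5
Changed? yes

Answer: yes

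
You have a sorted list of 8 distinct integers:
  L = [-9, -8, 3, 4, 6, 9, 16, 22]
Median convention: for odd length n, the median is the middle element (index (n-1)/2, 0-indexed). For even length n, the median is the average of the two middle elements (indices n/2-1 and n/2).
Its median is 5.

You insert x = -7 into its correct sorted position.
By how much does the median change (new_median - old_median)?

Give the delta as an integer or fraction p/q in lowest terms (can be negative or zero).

Old median = 5
After inserting x = -7: new sorted = [-9, -8, -7, 3, 4, 6, 9, 16, 22]
New median = 4
Delta = 4 - 5 = -1

Answer: -1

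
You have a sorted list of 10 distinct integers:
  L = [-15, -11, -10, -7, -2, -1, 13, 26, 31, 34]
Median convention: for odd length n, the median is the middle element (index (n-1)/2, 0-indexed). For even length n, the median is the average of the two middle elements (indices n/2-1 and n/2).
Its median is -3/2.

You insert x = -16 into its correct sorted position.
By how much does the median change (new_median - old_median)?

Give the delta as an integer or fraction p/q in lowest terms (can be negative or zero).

Old median = -3/2
After inserting x = -16: new sorted = [-16, -15, -11, -10, -7, -2, -1, 13, 26, 31, 34]
New median = -2
Delta = -2 - -3/2 = -1/2

Answer: -1/2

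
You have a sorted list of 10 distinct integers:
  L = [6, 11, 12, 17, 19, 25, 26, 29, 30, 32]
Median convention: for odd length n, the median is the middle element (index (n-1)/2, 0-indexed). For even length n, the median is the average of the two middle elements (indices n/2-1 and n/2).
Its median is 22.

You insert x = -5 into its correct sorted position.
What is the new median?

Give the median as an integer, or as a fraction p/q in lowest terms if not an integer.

Old list (sorted, length 10): [6, 11, 12, 17, 19, 25, 26, 29, 30, 32]
Old median = 22
Insert x = -5
Old length even (10). Middle pair: indices 4,5 = 19,25.
New length odd (11). New median = single middle element.
x = -5: 0 elements are < x, 10 elements are > x.
New sorted list: [-5, 6, 11, 12, 17, 19, 25, 26, 29, 30, 32]
New median = 19

Answer: 19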